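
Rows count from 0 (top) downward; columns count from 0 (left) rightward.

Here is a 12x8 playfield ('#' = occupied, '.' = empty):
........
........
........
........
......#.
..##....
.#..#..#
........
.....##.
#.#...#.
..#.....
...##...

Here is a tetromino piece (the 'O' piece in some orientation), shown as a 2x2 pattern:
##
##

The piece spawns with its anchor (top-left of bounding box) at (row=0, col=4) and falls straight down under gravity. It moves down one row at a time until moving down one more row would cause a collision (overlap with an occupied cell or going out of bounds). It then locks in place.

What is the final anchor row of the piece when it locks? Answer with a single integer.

Answer: 4

Derivation:
Spawn at (row=0, col=4). Try each row:
  row 0: fits
  row 1: fits
  row 2: fits
  row 3: fits
  row 4: fits
  row 5: blocked -> lock at row 4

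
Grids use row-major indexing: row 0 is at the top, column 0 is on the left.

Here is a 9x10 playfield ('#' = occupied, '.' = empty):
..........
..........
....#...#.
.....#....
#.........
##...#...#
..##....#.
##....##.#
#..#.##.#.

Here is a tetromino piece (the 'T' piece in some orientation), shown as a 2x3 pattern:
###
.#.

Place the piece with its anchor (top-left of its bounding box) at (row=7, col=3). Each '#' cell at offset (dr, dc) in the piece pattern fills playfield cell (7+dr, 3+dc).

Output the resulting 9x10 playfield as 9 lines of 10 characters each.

Answer: ..........
..........
....#...#.
.....#....
#.........
##...#...#
..##....#.
##.#####.#
#..####.#.

Derivation:
Fill (7+0,3+0) = (7,3)
Fill (7+0,3+1) = (7,4)
Fill (7+0,3+2) = (7,5)
Fill (7+1,3+1) = (8,4)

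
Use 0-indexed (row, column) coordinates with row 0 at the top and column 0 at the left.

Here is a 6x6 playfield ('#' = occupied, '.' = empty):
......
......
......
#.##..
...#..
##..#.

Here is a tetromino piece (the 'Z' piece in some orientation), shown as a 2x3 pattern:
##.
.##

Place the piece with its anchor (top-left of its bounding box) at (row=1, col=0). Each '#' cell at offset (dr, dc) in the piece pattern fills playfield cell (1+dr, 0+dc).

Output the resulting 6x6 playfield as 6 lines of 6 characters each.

Fill (1+0,0+0) = (1,0)
Fill (1+0,0+1) = (1,1)
Fill (1+1,0+1) = (2,1)
Fill (1+1,0+2) = (2,2)

Answer: ......
##....
.##...
#.##..
...#..
##..#.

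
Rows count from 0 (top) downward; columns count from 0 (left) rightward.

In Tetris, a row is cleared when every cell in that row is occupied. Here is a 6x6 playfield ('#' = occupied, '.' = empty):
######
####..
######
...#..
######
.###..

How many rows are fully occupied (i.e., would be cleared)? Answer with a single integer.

Answer: 3

Derivation:
Check each row:
  row 0: 0 empty cells -> FULL (clear)
  row 1: 2 empty cells -> not full
  row 2: 0 empty cells -> FULL (clear)
  row 3: 5 empty cells -> not full
  row 4: 0 empty cells -> FULL (clear)
  row 5: 3 empty cells -> not full
Total rows cleared: 3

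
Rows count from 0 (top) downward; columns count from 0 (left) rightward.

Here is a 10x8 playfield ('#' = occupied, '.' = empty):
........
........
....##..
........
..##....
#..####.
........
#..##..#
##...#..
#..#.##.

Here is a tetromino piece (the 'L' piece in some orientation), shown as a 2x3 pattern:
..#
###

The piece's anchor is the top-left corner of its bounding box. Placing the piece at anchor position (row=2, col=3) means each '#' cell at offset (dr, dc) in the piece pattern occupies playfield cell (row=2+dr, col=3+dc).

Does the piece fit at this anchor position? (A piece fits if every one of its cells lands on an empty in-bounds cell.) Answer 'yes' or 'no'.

Answer: no

Derivation:
Check each piece cell at anchor (2, 3):
  offset (0,2) -> (2,5): occupied ('#') -> FAIL
  offset (1,0) -> (3,3): empty -> OK
  offset (1,1) -> (3,4): empty -> OK
  offset (1,2) -> (3,5): empty -> OK
All cells valid: no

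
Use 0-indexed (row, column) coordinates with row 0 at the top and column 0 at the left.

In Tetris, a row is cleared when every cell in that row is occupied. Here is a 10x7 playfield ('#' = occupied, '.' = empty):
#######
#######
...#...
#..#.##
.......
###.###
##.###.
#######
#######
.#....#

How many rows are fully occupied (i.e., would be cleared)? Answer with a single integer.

Answer: 4

Derivation:
Check each row:
  row 0: 0 empty cells -> FULL (clear)
  row 1: 0 empty cells -> FULL (clear)
  row 2: 6 empty cells -> not full
  row 3: 3 empty cells -> not full
  row 4: 7 empty cells -> not full
  row 5: 1 empty cell -> not full
  row 6: 2 empty cells -> not full
  row 7: 0 empty cells -> FULL (clear)
  row 8: 0 empty cells -> FULL (clear)
  row 9: 5 empty cells -> not full
Total rows cleared: 4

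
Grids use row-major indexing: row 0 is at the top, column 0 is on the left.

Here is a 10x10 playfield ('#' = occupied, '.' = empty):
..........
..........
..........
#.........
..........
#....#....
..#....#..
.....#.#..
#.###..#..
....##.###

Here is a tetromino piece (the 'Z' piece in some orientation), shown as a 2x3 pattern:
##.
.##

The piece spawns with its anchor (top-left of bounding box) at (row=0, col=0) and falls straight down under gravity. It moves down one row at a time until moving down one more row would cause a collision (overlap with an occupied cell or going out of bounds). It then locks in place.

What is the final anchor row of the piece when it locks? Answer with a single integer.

Answer: 2

Derivation:
Spawn at (row=0, col=0). Try each row:
  row 0: fits
  row 1: fits
  row 2: fits
  row 3: blocked -> lock at row 2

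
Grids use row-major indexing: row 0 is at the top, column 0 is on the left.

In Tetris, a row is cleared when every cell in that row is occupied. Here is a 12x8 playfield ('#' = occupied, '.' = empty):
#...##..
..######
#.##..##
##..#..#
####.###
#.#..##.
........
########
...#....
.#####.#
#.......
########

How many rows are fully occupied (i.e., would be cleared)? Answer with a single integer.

Check each row:
  row 0: 5 empty cells -> not full
  row 1: 2 empty cells -> not full
  row 2: 3 empty cells -> not full
  row 3: 4 empty cells -> not full
  row 4: 1 empty cell -> not full
  row 5: 4 empty cells -> not full
  row 6: 8 empty cells -> not full
  row 7: 0 empty cells -> FULL (clear)
  row 8: 7 empty cells -> not full
  row 9: 2 empty cells -> not full
  row 10: 7 empty cells -> not full
  row 11: 0 empty cells -> FULL (clear)
Total rows cleared: 2

Answer: 2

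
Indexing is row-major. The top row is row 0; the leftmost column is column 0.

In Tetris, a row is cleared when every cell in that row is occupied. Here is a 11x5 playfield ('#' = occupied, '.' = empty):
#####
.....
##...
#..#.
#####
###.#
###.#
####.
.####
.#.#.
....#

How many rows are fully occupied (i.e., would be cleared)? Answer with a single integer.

Check each row:
  row 0: 0 empty cells -> FULL (clear)
  row 1: 5 empty cells -> not full
  row 2: 3 empty cells -> not full
  row 3: 3 empty cells -> not full
  row 4: 0 empty cells -> FULL (clear)
  row 5: 1 empty cell -> not full
  row 6: 1 empty cell -> not full
  row 7: 1 empty cell -> not full
  row 8: 1 empty cell -> not full
  row 9: 3 empty cells -> not full
  row 10: 4 empty cells -> not full
Total rows cleared: 2

Answer: 2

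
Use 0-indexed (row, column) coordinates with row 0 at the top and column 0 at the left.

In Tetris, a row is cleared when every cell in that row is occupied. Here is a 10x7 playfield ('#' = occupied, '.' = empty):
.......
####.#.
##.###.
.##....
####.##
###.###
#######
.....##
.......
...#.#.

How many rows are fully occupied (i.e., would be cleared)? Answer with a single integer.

Check each row:
  row 0: 7 empty cells -> not full
  row 1: 2 empty cells -> not full
  row 2: 2 empty cells -> not full
  row 3: 5 empty cells -> not full
  row 4: 1 empty cell -> not full
  row 5: 1 empty cell -> not full
  row 6: 0 empty cells -> FULL (clear)
  row 7: 5 empty cells -> not full
  row 8: 7 empty cells -> not full
  row 9: 5 empty cells -> not full
Total rows cleared: 1

Answer: 1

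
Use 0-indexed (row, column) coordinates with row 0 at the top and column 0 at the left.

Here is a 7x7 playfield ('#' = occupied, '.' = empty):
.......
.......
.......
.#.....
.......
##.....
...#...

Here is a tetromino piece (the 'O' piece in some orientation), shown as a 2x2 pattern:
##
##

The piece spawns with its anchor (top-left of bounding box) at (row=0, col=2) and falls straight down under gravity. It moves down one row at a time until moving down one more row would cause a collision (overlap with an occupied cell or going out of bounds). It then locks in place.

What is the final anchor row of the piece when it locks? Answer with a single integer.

Spawn at (row=0, col=2). Try each row:
  row 0: fits
  row 1: fits
  row 2: fits
  row 3: fits
  row 4: fits
  row 5: blocked -> lock at row 4

Answer: 4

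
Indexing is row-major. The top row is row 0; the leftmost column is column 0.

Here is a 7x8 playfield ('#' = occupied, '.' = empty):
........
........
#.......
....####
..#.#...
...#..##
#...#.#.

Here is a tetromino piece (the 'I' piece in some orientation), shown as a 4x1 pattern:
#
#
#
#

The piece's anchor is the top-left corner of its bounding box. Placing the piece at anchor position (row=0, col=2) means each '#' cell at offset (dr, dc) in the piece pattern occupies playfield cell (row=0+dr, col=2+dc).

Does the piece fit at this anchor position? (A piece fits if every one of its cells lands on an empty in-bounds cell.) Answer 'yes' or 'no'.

Answer: yes

Derivation:
Check each piece cell at anchor (0, 2):
  offset (0,0) -> (0,2): empty -> OK
  offset (1,0) -> (1,2): empty -> OK
  offset (2,0) -> (2,2): empty -> OK
  offset (3,0) -> (3,2): empty -> OK
All cells valid: yes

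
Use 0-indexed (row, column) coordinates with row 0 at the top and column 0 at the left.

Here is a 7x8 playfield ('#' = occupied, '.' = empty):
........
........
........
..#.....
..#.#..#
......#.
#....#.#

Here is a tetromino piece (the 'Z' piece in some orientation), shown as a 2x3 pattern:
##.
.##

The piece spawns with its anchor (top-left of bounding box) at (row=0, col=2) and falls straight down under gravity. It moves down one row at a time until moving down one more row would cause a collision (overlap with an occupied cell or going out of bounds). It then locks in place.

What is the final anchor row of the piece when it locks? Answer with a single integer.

Spawn at (row=0, col=2). Try each row:
  row 0: fits
  row 1: fits
  row 2: fits
  row 3: blocked -> lock at row 2

Answer: 2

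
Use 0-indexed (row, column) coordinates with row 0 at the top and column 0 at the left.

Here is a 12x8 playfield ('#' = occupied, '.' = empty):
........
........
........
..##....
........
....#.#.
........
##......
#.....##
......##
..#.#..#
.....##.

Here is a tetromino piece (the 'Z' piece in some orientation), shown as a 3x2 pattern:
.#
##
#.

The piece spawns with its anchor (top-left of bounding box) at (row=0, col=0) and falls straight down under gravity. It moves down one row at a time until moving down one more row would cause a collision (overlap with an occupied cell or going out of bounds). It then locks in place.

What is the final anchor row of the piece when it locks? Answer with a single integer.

Spawn at (row=0, col=0). Try each row:
  row 0: fits
  row 1: fits
  row 2: fits
  row 3: fits
  row 4: fits
  row 5: blocked -> lock at row 4

Answer: 4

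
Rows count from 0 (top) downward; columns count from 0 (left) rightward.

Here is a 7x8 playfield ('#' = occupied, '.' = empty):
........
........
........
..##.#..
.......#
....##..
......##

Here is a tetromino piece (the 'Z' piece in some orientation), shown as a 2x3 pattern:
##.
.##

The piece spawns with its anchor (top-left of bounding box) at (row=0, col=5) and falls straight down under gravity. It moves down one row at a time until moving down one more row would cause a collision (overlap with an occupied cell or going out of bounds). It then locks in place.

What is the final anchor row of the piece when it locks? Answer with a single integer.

Answer: 2

Derivation:
Spawn at (row=0, col=5). Try each row:
  row 0: fits
  row 1: fits
  row 2: fits
  row 3: blocked -> lock at row 2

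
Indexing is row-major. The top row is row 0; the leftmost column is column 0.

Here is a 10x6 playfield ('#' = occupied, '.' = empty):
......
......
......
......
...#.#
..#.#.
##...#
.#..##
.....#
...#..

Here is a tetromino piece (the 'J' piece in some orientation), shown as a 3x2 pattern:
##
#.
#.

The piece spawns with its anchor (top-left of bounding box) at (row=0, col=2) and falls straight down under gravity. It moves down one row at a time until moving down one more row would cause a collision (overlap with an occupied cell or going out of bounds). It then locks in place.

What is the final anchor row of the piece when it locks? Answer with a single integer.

Spawn at (row=0, col=2). Try each row:
  row 0: fits
  row 1: fits
  row 2: fits
  row 3: blocked -> lock at row 2

Answer: 2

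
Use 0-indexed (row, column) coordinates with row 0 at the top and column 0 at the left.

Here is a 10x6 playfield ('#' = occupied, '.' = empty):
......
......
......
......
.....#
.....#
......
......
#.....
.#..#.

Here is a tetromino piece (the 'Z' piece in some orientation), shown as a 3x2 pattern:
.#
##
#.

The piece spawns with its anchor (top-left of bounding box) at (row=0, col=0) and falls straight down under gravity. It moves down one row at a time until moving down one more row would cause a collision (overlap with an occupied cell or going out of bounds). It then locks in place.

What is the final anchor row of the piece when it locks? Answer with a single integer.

Answer: 5

Derivation:
Spawn at (row=0, col=0). Try each row:
  row 0: fits
  row 1: fits
  row 2: fits
  row 3: fits
  row 4: fits
  row 5: fits
  row 6: blocked -> lock at row 5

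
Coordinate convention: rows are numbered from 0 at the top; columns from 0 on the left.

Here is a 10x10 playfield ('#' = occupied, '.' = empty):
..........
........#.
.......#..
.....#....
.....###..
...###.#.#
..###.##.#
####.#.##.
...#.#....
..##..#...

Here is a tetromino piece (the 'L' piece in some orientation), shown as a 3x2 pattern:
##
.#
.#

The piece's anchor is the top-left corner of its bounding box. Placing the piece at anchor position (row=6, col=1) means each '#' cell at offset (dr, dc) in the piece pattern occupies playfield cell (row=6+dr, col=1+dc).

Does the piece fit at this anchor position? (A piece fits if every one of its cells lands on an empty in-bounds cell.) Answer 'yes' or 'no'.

Answer: no

Derivation:
Check each piece cell at anchor (6, 1):
  offset (0,0) -> (6,1): empty -> OK
  offset (0,1) -> (6,2): occupied ('#') -> FAIL
  offset (1,1) -> (7,2): occupied ('#') -> FAIL
  offset (2,1) -> (8,2): empty -> OK
All cells valid: no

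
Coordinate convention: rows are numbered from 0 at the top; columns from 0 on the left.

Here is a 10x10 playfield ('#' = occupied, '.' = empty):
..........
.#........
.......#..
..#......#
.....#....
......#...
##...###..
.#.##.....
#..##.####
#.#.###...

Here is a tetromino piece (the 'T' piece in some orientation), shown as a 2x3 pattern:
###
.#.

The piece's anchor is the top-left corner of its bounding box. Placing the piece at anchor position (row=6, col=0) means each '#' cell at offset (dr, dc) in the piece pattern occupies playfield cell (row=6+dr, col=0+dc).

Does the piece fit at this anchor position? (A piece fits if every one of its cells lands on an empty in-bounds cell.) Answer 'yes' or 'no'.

Check each piece cell at anchor (6, 0):
  offset (0,0) -> (6,0): occupied ('#') -> FAIL
  offset (0,1) -> (6,1): occupied ('#') -> FAIL
  offset (0,2) -> (6,2): empty -> OK
  offset (1,1) -> (7,1): occupied ('#') -> FAIL
All cells valid: no

Answer: no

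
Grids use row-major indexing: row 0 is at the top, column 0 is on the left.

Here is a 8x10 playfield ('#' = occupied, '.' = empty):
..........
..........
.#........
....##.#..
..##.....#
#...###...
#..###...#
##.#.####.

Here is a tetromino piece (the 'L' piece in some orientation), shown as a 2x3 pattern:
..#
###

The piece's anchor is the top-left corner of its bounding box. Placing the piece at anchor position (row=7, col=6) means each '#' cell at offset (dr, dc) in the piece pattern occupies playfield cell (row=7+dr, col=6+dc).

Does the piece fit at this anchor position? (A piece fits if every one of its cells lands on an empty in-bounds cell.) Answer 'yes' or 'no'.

Answer: no

Derivation:
Check each piece cell at anchor (7, 6):
  offset (0,2) -> (7,8): occupied ('#') -> FAIL
  offset (1,0) -> (8,6): out of bounds -> FAIL
  offset (1,1) -> (8,7): out of bounds -> FAIL
  offset (1,2) -> (8,8): out of bounds -> FAIL
All cells valid: no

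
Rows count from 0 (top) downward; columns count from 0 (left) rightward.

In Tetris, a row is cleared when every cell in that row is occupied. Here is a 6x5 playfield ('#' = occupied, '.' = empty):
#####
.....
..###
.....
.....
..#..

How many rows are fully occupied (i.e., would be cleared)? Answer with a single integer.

Answer: 1

Derivation:
Check each row:
  row 0: 0 empty cells -> FULL (clear)
  row 1: 5 empty cells -> not full
  row 2: 2 empty cells -> not full
  row 3: 5 empty cells -> not full
  row 4: 5 empty cells -> not full
  row 5: 4 empty cells -> not full
Total rows cleared: 1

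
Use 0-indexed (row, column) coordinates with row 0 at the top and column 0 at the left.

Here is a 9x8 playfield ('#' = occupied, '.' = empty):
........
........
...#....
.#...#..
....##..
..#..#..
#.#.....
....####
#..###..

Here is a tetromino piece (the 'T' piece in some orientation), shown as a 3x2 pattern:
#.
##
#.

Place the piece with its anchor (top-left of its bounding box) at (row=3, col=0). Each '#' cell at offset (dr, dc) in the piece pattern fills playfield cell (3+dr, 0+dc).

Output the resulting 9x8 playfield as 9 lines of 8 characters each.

Answer: ........
........
...#....
##...#..
##..##..
#.#..#..
#.#.....
....####
#..###..

Derivation:
Fill (3+0,0+0) = (3,0)
Fill (3+1,0+0) = (4,0)
Fill (3+1,0+1) = (4,1)
Fill (3+2,0+0) = (5,0)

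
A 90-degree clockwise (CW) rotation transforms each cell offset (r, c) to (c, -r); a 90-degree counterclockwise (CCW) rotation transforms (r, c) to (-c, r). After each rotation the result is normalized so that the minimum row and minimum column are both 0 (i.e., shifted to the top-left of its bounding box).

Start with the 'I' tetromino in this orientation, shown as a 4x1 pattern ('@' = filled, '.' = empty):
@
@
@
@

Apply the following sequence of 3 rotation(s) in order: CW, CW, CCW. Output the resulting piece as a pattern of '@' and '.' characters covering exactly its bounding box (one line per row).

Answer: @@@@

Derivation:
Start:
@
@
@
@
After rotation 1 (CW):
@@@@
After rotation 2 (CW):
@
@
@
@
After rotation 3 (CCW):
@@@@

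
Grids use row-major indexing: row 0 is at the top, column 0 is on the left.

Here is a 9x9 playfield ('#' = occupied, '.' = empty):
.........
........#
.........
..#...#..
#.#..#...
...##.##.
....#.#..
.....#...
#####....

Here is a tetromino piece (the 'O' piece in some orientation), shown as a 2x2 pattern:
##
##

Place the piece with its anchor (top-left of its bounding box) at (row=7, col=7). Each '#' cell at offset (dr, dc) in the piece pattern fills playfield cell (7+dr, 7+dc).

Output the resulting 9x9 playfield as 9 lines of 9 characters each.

Fill (7+0,7+0) = (7,7)
Fill (7+0,7+1) = (7,8)
Fill (7+1,7+0) = (8,7)
Fill (7+1,7+1) = (8,8)

Answer: .........
........#
.........
..#...#..
#.#..#...
...##.##.
....#.#..
.....#.##
#####..##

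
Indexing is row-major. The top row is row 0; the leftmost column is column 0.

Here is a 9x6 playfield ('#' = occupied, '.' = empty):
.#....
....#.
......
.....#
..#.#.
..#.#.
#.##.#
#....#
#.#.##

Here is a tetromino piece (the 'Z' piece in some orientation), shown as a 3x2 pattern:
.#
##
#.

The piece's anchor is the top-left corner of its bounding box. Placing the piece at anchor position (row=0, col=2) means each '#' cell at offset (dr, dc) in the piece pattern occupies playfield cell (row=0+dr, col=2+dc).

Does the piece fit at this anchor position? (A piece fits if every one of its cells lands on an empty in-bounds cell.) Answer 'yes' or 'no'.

Check each piece cell at anchor (0, 2):
  offset (0,1) -> (0,3): empty -> OK
  offset (1,0) -> (1,2): empty -> OK
  offset (1,1) -> (1,3): empty -> OK
  offset (2,0) -> (2,2): empty -> OK
All cells valid: yes

Answer: yes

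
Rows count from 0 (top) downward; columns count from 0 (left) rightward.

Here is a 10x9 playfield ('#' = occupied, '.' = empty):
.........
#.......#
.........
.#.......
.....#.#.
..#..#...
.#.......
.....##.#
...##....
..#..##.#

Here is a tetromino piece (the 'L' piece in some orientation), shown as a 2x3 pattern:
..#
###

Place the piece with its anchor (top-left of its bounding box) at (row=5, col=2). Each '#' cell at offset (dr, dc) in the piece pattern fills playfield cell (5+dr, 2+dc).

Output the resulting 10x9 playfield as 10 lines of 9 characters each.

Answer: .........
#.......#
.........
.#.......
.....#.#.
..#.##...
.####....
.....##.#
...##....
..#..##.#

Derivation:
Fill (5+0,2+2) = (5,4)
Fill (5+1,2+0) = (6,2)
Fill (5+1,2+1) = (6,3)
Fill (5+1,2+2) = (6,4)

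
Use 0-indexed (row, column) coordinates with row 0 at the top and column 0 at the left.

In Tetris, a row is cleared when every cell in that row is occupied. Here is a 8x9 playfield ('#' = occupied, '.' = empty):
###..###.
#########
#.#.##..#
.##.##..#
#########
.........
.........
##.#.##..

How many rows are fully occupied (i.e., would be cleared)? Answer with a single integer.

Answer: 2

Derivation:
Check each row:
  row 0: 3 empty cells -> not full
  row 1: 0 empty cells -> FULL (clear)
  row 2: 4 empty cells -> not full
  row 3: 4 empty cells -> not full
  row 4: 0 empty cells -> FULL (clear)
  row 5: 9 empty cells -> not full
  row 6: 9 empty cells -> not full
  row 7: 4 empty cells -> not full
Total rows cleared: 2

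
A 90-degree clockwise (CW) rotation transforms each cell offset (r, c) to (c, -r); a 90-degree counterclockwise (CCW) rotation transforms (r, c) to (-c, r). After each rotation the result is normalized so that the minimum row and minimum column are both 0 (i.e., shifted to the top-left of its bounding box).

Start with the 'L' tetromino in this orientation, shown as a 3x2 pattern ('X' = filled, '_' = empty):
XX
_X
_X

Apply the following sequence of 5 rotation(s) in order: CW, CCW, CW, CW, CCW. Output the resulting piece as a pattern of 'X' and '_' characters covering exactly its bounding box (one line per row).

Start:
XX
_X
_X
After rotation 1 (CW):
__X
XXX
After rotation 2 (CCW):
XX
_X
_X
After rotation 3 (CW):
__X
XXX
After rotation 4 (CW):
X_
X_
XX
After rotation 5 (CCW):
__X
XXX

Answer: __X
XXX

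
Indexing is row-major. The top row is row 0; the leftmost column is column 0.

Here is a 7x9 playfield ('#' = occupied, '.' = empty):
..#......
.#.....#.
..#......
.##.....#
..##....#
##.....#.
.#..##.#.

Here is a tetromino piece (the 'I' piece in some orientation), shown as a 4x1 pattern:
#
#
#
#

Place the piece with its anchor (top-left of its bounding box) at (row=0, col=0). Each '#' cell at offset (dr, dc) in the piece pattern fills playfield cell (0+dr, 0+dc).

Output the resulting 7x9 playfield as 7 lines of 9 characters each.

Fill (0+0,0+0) = (0,0)
Fill (0+1,0+0) = (1,0)
Fill (0+2,0+0) = (2,0)
Fill (0+3,0+0) = (3,0)

Answer: #.#......
##.....#.
#.#......
###.....#
..##....#
##.....#.
.#..##.#.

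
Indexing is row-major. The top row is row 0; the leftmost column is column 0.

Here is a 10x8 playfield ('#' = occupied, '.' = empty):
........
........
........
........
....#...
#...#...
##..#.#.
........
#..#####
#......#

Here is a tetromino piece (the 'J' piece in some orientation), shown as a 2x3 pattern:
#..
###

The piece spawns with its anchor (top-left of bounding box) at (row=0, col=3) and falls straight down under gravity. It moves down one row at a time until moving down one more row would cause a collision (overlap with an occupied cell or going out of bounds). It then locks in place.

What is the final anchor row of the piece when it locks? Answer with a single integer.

Answer: 2

Derivation:
Spawn at (row=0, col=3). Try each row:
  row 0: fits
  row 1: fits
  row 2: fits
  row 3: blocked -> lock at row 2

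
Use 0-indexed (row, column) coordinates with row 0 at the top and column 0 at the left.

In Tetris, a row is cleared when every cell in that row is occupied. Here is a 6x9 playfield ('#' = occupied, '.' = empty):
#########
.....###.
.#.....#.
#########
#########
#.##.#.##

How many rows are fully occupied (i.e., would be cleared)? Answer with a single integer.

Answer: 3

Derivation:
Check each row:
  row 0: 0 empty cells -> FULL (clear)
  row 1: 6 empty cells -> not full
  row 2: 7 empty cells -> not full
  row 3: 0 empty cells -> FULL (clear)
  row 4: 0 empty cells -> FULL (clear)
  row 5: 3 empty cells -> not full
Total rows cleared: 3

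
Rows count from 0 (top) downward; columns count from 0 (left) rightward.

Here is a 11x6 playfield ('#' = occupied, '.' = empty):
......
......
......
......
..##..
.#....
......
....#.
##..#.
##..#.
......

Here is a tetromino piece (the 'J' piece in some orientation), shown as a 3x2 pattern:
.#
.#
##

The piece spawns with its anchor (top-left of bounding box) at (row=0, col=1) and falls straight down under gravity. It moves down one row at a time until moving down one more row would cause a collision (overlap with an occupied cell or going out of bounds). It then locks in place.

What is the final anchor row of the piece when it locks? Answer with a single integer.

Spawn at (row=0, col=1). Try each row:
  row 0: fits
  row 1: fits
  row 2: blocked -> lock at row 1

Answer: 1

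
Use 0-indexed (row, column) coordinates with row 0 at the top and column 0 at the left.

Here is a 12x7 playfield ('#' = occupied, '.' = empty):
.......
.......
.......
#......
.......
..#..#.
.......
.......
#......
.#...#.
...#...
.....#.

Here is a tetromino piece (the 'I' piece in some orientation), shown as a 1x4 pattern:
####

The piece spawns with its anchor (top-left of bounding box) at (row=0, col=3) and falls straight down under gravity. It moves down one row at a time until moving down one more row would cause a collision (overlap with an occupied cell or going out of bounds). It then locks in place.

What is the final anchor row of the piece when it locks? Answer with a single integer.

Answer: 4

Derivation:
Spawn at (row=0, col=3). Try each row:
  row 0: fits
  row 1: fits
  row 2: fits
  row 3: fits
  row 4: fits
  row 5: blocked -> lock at row 4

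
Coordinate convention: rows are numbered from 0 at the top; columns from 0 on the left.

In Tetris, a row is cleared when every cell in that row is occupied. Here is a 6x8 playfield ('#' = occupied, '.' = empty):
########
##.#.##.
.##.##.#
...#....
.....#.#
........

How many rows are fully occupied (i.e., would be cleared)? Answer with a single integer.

Answer: 1

Derivation:
Check each row:
  row 0: 0 empty cells -> FULL (clear)
  row 1: 3 empty cells -> not full
  row 2: 3 empty cells -> not full
  row 3: 7 empty cells -> not full
  row 4: 6 empty cells -> not full
  row 5: 8 empty cells -> not full
Total rows cleared: 1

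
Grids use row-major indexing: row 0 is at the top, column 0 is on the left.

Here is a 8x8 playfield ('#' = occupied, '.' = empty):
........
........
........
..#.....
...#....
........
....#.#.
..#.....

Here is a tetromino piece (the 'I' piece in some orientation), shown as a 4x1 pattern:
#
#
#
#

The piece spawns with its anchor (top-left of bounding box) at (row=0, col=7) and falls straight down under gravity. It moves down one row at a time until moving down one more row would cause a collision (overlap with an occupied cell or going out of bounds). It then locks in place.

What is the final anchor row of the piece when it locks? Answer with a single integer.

Spawn at (row=0, col=7). Try each row:
  row 0: fits
  row 1: fits
  row 2: fits
  row 3: fits
  row 4: fits
  row 5: blocked -> lock at row 4

Answer: 4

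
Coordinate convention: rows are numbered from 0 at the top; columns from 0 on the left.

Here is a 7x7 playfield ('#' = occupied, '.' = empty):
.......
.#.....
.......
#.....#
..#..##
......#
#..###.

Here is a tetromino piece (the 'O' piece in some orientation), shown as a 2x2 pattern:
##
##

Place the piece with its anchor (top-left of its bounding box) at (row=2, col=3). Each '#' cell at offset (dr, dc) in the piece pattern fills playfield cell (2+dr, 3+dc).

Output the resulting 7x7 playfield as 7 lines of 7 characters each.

Fill (2+0,3+0) = (2,3)
Fill (2+0,3+1) = (2,4)
Fill (2+1,3+0) = (3,3)
Fill (2+1,3+1) = (3,4)

Answer: .......
.#.....
...##..
#..##.#
..#..##
......#
#..###.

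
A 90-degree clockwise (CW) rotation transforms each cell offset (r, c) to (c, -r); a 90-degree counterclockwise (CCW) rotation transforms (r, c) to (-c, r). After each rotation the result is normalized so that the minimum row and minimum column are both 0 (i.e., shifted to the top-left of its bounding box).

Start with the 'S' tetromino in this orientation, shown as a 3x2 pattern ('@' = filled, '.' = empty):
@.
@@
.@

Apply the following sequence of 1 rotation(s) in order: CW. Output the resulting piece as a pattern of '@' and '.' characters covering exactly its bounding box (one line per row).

Answer: .@@
@@.

Derivation:
Start:
@.
@@
.@
After rotation 1 (CW):
.@@
@@.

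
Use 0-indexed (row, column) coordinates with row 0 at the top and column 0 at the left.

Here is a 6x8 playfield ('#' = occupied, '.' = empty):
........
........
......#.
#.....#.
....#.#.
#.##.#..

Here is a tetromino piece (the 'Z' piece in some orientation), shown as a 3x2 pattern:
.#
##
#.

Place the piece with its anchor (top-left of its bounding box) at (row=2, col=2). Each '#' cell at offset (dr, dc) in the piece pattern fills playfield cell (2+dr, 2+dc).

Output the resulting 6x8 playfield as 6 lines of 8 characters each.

Fill (2+0,2+1) = (2,3)
Fill (2+1,2+0) = (3,2)
Fill (2+1,2+1) = (3,3)
Fill (2+2,2+0) = (4,2)

Answer: ........
........
...#..#.
#.##..#.
..#.#.#.
#.##.#..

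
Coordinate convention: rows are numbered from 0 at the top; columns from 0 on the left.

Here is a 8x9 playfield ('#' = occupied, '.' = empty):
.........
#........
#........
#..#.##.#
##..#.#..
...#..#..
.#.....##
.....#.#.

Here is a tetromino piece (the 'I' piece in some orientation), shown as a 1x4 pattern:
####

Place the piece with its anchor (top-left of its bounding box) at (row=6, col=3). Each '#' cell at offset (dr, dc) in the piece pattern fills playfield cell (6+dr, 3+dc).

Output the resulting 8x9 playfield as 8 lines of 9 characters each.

Fill (6+0,3+0) = (6,3)
Fill (6+0,3+1) = (6,4)
Fill (6+0,3+2) = (6,5)
Fill (6+0,3+3) = (6,6)

Answer: .........
#........
#........
#..#.##.#
##..#.#..
...#..#..
.#.######
.....#.#.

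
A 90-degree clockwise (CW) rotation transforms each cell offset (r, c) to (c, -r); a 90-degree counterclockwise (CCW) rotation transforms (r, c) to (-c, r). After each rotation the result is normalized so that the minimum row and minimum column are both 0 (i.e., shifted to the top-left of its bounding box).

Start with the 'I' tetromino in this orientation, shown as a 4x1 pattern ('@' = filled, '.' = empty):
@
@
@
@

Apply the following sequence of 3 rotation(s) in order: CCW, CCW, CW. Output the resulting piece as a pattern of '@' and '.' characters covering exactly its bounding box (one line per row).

Answer: @@@@

Derivation:
Start:
@
@
@
@
After rotation 1 (CCW):
@@@@
After rotation 2 (CCW):
@
@
@
@
After rotation 3 (CW):
@@@@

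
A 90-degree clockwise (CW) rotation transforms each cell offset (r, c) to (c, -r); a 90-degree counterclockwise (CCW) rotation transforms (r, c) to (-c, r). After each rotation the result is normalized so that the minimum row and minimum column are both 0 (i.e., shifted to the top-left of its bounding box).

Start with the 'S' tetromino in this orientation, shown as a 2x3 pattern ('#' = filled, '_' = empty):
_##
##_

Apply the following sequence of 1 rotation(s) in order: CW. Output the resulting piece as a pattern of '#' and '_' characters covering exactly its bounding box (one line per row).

Answer: #_
##
_#

Derivation:
Start:
_##
##_
After rotation 1 (CW):
#_
##
_#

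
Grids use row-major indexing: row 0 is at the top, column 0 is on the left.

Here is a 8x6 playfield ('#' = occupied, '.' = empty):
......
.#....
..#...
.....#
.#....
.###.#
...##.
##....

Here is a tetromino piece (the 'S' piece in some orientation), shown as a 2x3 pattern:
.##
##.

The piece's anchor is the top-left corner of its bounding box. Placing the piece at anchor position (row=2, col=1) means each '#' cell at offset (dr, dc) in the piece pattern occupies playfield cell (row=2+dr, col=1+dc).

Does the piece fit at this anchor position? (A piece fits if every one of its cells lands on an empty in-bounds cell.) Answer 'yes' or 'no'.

Answer: no

Derivation:
Check each piece cell at anchor (2, 1):
  offset (0,1) -> (2,2): occupied ('#') -> FAIL
  offset (0,2) -> (2,3): empty -> OK
  offset (1,0) -> (3,1): empty -> OK
  offset (1,1) -> (3,2): empty -> OK
All cells valid: no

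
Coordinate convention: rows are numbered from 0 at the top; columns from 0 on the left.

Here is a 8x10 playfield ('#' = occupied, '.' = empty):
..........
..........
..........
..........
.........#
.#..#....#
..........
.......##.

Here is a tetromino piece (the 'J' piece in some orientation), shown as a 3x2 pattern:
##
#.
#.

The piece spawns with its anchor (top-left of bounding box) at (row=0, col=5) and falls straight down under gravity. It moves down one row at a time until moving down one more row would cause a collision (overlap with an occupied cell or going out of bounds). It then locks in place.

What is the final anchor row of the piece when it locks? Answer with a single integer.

Answer: 5

Derivation:
Spawn at (row=0, col=5). Try each row:
  row 0: fits
  row 1: fits
  row 2: fits
  row 3: fits
  row 4: fits
  row 5: fits
  row 6: blocked -> lock at row 5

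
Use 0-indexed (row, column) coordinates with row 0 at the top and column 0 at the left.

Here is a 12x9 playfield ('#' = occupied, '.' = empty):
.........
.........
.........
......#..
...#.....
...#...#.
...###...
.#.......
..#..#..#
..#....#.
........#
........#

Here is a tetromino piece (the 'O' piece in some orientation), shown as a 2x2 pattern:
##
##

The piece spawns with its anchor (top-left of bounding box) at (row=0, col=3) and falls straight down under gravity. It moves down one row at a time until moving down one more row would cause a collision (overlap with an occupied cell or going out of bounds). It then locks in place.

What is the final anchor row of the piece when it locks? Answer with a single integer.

Spawn at (row=0, col=3). Try each row:
  row 0: fits
  row 1: fits
  row 2: fits
  row 3: blocked -> lock at row 2

Answer: 2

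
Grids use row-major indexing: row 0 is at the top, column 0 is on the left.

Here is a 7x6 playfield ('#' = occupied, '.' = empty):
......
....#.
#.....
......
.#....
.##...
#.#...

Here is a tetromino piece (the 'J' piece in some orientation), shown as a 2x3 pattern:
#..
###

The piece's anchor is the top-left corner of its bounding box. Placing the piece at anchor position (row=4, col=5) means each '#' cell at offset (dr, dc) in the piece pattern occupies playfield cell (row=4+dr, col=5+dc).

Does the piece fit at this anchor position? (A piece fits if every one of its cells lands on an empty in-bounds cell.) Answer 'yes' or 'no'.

Answer: no

Derivation:
Check each piece cell at anchor (4, 5):
  offset (0,0) -> (4,5): empty -> OK
  offset (1,0) -> (5,5): empty -> OK
  offset (1,1) -> (5,6): out of bounds -> FAIL
  offset (1,2) -> (5,7): out of bounds -> FAIL
All cells valid: no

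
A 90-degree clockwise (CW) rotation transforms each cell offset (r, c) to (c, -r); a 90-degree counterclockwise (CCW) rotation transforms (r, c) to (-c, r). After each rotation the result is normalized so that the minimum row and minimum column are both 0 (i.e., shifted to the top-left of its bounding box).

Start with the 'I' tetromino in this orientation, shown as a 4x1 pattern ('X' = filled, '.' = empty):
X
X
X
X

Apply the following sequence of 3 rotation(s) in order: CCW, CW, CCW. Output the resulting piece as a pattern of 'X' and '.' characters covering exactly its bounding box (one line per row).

Answer: XXXX

Derivation:
Start:
X
X
X
X
After rotation 1 (CCW):
XXXX
After rotation 2 (CW):
X
X
X
X
After rotation 3 (CCW):
XXXX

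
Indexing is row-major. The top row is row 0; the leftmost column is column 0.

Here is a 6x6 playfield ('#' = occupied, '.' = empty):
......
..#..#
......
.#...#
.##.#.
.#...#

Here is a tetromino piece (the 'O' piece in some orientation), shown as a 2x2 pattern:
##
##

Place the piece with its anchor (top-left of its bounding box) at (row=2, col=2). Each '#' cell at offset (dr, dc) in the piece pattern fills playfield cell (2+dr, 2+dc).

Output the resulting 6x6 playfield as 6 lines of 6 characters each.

Fill (2+0,2+0) = (2,2)
Fill (2+0,2+1) = (2,3)
Fill (2+1,2+0) = (3,2)
Fill (2+1,2+1) = (3,3)

Answer: ......
..#..#
..##..
.###.#
.##.#.
.#...#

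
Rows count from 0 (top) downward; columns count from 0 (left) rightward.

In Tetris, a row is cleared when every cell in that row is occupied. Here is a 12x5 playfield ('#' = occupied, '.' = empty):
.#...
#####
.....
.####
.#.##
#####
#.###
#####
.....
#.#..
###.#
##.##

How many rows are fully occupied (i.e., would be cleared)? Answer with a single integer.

Answer: 3

Derivation:
Check each row:
  row 0: 4 empty cells -> not full
  row 1: 0 empty cells -> FULL (clear)
  row 2: 5 empty cells -> not full
  row 3: 1 empty cell -> not full
  row 4: 2 empty cells -> not full
  row 5: 0 empty cells -> FULL (clear)
  row 6: 1 empty cell -> not full
  row 7: 0 empty cells -> FULL (clear)
  row 8: 5 empty cells -> not full
  row 9: 3 empty cells -> not full
  row 10: 1 empty cell -> not full
  row 11: 1 empty cell -> not full
Total rows cleared: 3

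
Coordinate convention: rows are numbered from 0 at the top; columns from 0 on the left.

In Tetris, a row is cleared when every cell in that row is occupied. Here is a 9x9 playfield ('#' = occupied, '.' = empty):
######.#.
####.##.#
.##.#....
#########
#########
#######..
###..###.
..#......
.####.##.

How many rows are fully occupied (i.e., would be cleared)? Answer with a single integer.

Answer: 2

Derivation:
Check each row:
  row 0: 2 empty cells -> not full
  row 1: 2 empty cells -> not full
  row 2: 6 empty cells -> not full
  row 3: 0 empty cells -> FULL (clear)
  row 4: 0 empty cells -> FULL (clear)
  row 5: 2 empty cells -> not full
  row 6: 3 empty cells -> not full
  row 7: 8 empty cells -> not full
  row 8: 3 empty cells -> not full
Total rows cleared: 2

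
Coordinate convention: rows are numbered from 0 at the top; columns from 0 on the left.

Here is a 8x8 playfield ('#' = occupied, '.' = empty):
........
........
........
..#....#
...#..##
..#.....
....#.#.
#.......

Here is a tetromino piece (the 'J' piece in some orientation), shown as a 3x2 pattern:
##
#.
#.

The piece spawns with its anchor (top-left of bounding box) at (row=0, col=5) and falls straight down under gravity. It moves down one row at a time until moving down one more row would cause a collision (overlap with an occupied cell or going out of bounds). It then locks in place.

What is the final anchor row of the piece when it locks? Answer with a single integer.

Spawn at (row=0, col=5). Try each row:
  row 0: fits
  row 1: fits
  row 2: fits
  row 3: fits
  row 4: blocked -> lock at row 3

Answer: 3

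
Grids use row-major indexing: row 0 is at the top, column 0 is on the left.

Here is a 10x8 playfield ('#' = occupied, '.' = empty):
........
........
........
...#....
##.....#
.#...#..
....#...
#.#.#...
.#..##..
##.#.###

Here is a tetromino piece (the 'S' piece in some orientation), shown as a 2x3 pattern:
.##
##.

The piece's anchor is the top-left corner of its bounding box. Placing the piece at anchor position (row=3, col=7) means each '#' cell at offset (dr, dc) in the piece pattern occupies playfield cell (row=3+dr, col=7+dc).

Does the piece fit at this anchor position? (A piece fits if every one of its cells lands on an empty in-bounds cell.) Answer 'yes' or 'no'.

Answer: no

Derivation:
Check each piece cell at anchor (3, 7):
  offset (0,1) -> (3,8): out of bounds -> FAIL
  offset (0,2) -> (3,9): out of bounds -> FAIL
  offset (1,0) -> (4,7): occupied ('#') -> FAIL
  offset (1,1) -> (4,8): out of bounds -> FAIL
All cells valid: no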